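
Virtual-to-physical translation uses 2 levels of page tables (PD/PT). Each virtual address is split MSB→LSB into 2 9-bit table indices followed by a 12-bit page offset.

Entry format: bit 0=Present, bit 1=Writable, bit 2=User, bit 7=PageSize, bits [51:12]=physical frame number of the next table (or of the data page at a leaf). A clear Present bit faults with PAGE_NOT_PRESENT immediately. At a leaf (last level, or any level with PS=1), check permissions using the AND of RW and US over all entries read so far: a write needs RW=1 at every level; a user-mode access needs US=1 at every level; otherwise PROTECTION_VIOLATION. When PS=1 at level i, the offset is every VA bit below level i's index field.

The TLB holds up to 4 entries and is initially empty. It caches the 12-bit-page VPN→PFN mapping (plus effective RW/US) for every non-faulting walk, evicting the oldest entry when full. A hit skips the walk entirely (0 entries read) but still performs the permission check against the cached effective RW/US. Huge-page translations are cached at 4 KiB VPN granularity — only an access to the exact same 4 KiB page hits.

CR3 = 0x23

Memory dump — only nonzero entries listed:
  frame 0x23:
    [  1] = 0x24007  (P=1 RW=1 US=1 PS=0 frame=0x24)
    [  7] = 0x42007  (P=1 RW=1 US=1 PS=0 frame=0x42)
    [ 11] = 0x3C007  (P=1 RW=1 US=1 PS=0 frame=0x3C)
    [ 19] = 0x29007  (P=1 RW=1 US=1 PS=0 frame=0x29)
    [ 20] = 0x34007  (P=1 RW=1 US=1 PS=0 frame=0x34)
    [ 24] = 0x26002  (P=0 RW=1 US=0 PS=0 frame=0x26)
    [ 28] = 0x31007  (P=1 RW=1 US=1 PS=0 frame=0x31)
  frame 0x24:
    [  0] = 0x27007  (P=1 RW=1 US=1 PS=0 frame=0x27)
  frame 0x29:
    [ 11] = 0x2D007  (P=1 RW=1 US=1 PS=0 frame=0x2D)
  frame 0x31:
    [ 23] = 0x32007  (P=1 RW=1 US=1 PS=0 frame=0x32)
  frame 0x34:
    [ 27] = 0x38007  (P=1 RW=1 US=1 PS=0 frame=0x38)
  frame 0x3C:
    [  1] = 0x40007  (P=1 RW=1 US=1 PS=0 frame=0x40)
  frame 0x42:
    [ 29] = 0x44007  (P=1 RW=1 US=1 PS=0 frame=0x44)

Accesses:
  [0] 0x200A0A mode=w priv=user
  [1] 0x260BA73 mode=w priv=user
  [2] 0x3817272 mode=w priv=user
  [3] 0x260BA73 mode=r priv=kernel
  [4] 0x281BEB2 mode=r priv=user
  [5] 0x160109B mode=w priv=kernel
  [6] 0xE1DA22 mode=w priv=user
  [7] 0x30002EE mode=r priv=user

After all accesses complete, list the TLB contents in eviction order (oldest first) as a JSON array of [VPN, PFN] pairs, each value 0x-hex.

Trace:
#0 VA=0x200A0A (w,user):
  lvl0: tbl 0x23, slot 1 ⇒ 0x24007 (P1/RW1/US1/PS0)
  lvl1: tbl 0x24, slot 0 ⇒ 0x27007 (P1/RW1/US1/PS0)
  ✓ 0x27A0A  — 2 lookups
#1 VA=0x260BA73 (w,user):
  lvl0: tbl 0x23, slot 19 ⇒ 0x29007 (P1/RW1/US1/PS0)
  lvl1: tbl 0x29, slot 11 ⇒ 0x2D007 (P1/RW1/US1/PS0)
  ✓ 0x2DA73  — 2 lookups
#2 VA=0x3817272 (w,user):
  lvl0: tbl 0x23, slot 28 ⇒ 0x31007 (P1/RW1/US1/PS0)
  lvl1: tbl 0x31, slot 23 ⇒ 0x32007 (P1/RW1/US1/PS0)
  ✓ 0x32272  — 2 lookups
#3 VA=0x260BA73 (r,kernel):
  TLB hit vpn=0x260B → PA=0x2DA73
#4 VA=0x281BEB2 (r,user):
  lvl0: tbl 0x23, slot 20 ⇒ 0x34007 (P1/RW1/US1/PS0)
  lvl1: tbl 0x34, slot 27 ⇒ 0x38007 (P1/RW1/US1/PS0)
  ✓ 0x38EB2  — 2 lookups
#5 VA=0x160109B (w,kernel):
  lvl0: tbl 0x23, slot 11 ⇒ 0x3C007 (P1/RW1/US1/PS0)
  lvl1: tbl 0x3C, slot 1 ⇒ 0x40007 (P1/RW1/US1/PS0)
  ✓ 0x4009B  — 2 lookups
#6 VA=0xE1DA22 (w,user):
  lvl0: tbl 0x23, slot 7 ⇒ 0x42007 (P1/RW1/US1/PS0)
  lvl1: tbl 0x42, slot 29 ⇒ 0x44007 (P1/RW1/US1/PS0)
  ✓ 0x44A22  — 2 lookups
#7 VA=0x30002EE (r,user):
  lvl0: tbl 0x23, slot 24 ⇒ 0x26002 (P0/RW1/US0/PS0)
  ✗ PAGE_NOT_PRESENT  [1 reads]

TLB: [["0x3817", "0x32"], ["0x281B", "0x38"], ["0x1601", "0x40"], ["0xE1D", "0x44"]]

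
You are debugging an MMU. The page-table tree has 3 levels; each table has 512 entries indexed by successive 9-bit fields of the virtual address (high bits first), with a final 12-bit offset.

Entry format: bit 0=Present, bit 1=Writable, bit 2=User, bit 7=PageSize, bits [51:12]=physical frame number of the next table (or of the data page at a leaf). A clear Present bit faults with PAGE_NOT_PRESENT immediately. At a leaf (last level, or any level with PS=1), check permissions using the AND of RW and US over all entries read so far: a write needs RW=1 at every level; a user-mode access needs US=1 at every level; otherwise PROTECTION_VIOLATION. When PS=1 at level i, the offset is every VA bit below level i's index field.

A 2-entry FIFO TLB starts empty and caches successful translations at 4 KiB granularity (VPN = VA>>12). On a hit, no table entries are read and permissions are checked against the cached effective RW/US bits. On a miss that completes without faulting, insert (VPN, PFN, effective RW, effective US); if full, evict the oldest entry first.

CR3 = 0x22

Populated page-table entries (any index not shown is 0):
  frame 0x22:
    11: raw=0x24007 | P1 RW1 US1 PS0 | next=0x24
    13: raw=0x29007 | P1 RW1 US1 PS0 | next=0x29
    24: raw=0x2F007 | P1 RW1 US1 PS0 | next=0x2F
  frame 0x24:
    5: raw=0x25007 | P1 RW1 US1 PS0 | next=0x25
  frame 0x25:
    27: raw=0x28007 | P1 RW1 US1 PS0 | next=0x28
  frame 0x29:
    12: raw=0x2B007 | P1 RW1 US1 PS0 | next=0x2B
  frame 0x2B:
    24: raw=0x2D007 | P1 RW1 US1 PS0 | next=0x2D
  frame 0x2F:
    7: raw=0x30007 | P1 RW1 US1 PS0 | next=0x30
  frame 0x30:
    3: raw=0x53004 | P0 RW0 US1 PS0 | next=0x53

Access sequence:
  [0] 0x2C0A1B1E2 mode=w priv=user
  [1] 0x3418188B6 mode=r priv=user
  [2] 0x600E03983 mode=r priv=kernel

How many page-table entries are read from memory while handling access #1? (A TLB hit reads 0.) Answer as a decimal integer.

Walk each access:
#0 VA=0x2C0A1B1E2 (w,user):
  lvl0: tbl 0x22, slot 11 ⇒ 0x24007 (P1/RW1/US1/PS0)
  lvl1: tbl 0x24, slot 5 ⇒ 0x25007 (P1/RW1/US1/PS0)
  lvl2: tbl 0x25, slot 27 ⇒ 0x28007 (P1/RW1/US1/PS0)
  ✓ 0x281E2  — 3 lookups
#1 VA=0x3418188B6 (r,user):
  lvl0: tbl 0x22, slot 13 ⇒ 0x29007 (P1/RW1/US1/PS0)
  lvl1: tbl 0x29, slot 12 ⇒ 0x2B007 (P1/RW1/US1/PS0)
  lvl2: tbl 0x2B, slot 24 ⇒ 0x2D007 (P1/RW1/US1/PS0)
  ✓ 0x2D8B6  — 3 lookups
#2 VA=0x600E03983 (r,kernel):
  lvl0: tbl 0x22, slot 24 ⇒ 0x2F007 (P1/RW1/US1/PS0)
  lvl1: tbl 0x2F, slot 7 ⇒ 0x30007 (P1/RW1/US1/PS0)
  lvl2: tbl 0x30, slot 3 ⇒ 0x53004 (P0/RW0/US1/PS0)
  ✗ PAGE_NOT_PRESENT  [3 reads]

Entries read for #1: 3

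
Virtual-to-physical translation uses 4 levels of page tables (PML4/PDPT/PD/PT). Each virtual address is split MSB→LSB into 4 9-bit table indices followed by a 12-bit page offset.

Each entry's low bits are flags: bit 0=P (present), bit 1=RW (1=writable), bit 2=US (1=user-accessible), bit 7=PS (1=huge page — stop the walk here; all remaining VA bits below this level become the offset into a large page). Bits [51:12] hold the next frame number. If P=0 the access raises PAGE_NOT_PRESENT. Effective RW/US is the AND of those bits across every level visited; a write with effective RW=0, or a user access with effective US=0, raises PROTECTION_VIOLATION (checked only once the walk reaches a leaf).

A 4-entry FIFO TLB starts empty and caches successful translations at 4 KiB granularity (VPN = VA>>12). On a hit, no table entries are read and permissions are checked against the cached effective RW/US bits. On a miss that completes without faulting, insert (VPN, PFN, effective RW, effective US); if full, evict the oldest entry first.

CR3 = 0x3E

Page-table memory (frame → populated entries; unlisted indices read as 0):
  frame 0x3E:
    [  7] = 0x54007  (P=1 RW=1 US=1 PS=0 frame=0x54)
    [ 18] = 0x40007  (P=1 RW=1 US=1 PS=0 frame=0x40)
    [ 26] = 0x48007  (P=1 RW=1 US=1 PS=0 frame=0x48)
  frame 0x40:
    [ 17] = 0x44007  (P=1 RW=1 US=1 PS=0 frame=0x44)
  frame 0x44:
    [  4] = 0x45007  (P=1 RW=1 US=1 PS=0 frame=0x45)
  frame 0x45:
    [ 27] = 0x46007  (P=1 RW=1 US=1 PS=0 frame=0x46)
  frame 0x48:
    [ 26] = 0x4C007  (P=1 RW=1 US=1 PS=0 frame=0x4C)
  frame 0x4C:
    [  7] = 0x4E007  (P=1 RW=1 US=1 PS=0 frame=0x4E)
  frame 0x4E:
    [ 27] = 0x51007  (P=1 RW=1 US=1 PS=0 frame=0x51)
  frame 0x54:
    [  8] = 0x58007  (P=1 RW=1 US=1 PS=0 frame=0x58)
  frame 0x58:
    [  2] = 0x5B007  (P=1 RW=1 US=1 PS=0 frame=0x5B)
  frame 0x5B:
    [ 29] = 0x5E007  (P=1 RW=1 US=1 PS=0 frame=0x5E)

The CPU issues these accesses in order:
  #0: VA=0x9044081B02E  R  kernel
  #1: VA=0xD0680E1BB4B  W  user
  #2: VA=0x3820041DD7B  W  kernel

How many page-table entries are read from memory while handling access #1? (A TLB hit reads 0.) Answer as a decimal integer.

Walk each access:
#0 VA=0x9044081B02E (r,kernel):
  lvl0: tbl 0x3E, slot 18 ⇒ 0x40007 (P1/RW1/US1/PS0)
  lvl1: tbl 0x40, slot 17 ⇒ 0x44007 (P1/RW1/US1/PS0)
  lvl2: tbl 0x44, slot 4 ⇒ 0x45007 (P1/RW1/US1/PS0)
  lvl3: tbl 0x45, slot 27 ⇒ 0x46007 (P1/RW1/US1/PS0)
  ⇒ phys 0x4602E  [4 reads]
#1 VA=0xD0680E1BB4B (w,user):
  lvl0: tbl 0x3E, slot 26 ⇒ 0x48007 (P1/RW1/US1/PS0)
  lvl1: tbl 0x48, slot 26 ⇒ 0x4C007 (P1/RW1/US1/PS0)
  lvl2: tbl 0x4C, slot 7 ⇒ 0x4E007 (P1/RW1/US1/PS0)
  lvl3: tbl 0x4E, slot 27 ⇒ 0x51007 (P1/RW1/US1/PS0)
  ⇒ phys 0x51B4B  [4 reads]
#2 VA=0x3820041DD7B (w,kernel):
  lvl0: tbl 0x3E, slot 7 ⇒ 0x54007 (P1/RW1/US1/PS0)
  lvl1: tbl 0x54, slot 8 ⇒ 0x58007 (P1/RW1/US1/PS0)
  lvl2: tbl 0x58, slot 2 ⇒ 0x5B007 (P1/RW1/US1/PS0)
  lvl3: tbl 0x5B, slot 29 ⇒ 0x5E007 (P1/RW1/US1/PS0)
  ⇒ phys 0x5ED7B  [4 reads]

Entries read for #1: 4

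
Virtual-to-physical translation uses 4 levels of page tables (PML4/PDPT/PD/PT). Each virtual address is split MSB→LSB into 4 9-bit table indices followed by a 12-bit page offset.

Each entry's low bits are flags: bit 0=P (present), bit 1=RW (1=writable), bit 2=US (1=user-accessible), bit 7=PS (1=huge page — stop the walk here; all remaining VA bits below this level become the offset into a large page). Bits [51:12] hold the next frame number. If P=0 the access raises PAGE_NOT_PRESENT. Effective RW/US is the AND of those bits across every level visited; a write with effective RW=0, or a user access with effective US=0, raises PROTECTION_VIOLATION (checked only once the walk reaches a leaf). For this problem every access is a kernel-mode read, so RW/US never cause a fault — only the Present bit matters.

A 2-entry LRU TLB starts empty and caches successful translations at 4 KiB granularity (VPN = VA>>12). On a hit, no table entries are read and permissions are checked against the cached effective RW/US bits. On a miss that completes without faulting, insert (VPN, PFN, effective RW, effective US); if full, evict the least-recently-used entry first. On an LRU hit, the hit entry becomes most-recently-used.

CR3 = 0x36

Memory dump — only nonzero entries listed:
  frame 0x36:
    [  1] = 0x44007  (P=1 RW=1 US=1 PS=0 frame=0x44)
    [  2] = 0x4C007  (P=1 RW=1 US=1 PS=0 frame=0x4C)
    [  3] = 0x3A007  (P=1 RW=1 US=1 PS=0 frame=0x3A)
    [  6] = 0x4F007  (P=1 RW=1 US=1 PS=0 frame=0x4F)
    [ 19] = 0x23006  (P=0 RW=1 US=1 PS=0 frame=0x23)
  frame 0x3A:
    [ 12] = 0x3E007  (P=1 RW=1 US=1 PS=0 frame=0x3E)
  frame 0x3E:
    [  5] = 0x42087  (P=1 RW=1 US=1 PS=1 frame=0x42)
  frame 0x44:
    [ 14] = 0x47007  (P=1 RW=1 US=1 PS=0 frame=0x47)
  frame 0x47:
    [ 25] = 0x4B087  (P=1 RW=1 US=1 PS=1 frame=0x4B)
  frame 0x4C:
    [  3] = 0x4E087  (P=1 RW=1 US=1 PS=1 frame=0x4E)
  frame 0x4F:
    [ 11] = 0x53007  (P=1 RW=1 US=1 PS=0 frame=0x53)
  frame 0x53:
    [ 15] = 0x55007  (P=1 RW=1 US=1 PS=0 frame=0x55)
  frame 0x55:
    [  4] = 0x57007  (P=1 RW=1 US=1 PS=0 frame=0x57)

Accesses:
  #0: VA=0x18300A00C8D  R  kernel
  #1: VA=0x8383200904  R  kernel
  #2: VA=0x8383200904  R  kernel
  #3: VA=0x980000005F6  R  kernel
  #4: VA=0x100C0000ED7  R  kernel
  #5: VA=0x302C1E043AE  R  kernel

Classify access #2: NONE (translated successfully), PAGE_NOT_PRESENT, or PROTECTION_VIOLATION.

Per-access translation:
#0 VA=0x18300A00C8D (r,kernel):
  lvl0: tbl 0x36, slot 3 ⇒ 0x3A007 (P1/RW1/US1/PS0)
  lvl1: tbl 0x3A, slot 12 ⇒ 0x3E007 (P1/RW1/US1/PS0)
  lvl2: tbl 0x3E, slot 5 ⇒ 0x42087 (P1/RW1/US1/PS1)
  ⇒ phys 0x42C8D (huge @L2)  [3 reads]
#1 VA=0x8383200904 (r,kernel):
  lvl0: tbl 0x36, slot 1 ⇒ 0x44007 (P1/RW1/US1/PS0)
  lvl1: tbl 0x44, slot 14 ⇒ 0x47007 (P1/RW1/US1/PS0)
  lvl2: tbl 0x47, slot 25 ⇒ 0x4B087 (P1/RW1/US1/PS1)
  ⇒ phys 0x4B904 (huge @L2)  [3 reads]
#2 VA=0x8383200904 (r,kernel):
  TLB hit vpn=0x8383200 → PA=0x4B904
#3 VA=0x980000005F6 (r,kernel):
  lvl0: tbl 0x36, slot 19 ⇒ 0x23006 (P0/RW1/US1/PS0)
  ⇒ fault: PAGE_NOT_PRESENT  — 1 lookups
#4 VA=0x100C0000ED7 (r,kernel):
  lvl0: tbl 0x36, slot 2 ⇒ 0x4C007 (P1/RW1/US1/PS0)
  lvl1: tbl 0x4C, slot 3 ⇒ 0x4E087 (P1/RW1/US1/PS1)
  ⇒ phys 0x4EED7 (huge @L1)  [2 reads]
#5 VA=0x302C1E043AE (r,kernel):
  lvl0: tbl 0x36, slot 6 ⇒ 0x4F007 (P1/RW1/US1/PS0)
  lvl1: tbl 0x4F, slot 11 ⇒ 0x53007 (P1/RW1/US1/PS0)
  lvl2: tbl 0x53, slot 15 ⇒ 0x55007 (P1/RW1/US1/PS0)
  lvl3: tbl 0x55, slot 4 ⇒ 0x57007 (P1/RW1/US1/PS0)
  ⇒ phys 0x573AE  [4 reads]

Access #2 fault: NONE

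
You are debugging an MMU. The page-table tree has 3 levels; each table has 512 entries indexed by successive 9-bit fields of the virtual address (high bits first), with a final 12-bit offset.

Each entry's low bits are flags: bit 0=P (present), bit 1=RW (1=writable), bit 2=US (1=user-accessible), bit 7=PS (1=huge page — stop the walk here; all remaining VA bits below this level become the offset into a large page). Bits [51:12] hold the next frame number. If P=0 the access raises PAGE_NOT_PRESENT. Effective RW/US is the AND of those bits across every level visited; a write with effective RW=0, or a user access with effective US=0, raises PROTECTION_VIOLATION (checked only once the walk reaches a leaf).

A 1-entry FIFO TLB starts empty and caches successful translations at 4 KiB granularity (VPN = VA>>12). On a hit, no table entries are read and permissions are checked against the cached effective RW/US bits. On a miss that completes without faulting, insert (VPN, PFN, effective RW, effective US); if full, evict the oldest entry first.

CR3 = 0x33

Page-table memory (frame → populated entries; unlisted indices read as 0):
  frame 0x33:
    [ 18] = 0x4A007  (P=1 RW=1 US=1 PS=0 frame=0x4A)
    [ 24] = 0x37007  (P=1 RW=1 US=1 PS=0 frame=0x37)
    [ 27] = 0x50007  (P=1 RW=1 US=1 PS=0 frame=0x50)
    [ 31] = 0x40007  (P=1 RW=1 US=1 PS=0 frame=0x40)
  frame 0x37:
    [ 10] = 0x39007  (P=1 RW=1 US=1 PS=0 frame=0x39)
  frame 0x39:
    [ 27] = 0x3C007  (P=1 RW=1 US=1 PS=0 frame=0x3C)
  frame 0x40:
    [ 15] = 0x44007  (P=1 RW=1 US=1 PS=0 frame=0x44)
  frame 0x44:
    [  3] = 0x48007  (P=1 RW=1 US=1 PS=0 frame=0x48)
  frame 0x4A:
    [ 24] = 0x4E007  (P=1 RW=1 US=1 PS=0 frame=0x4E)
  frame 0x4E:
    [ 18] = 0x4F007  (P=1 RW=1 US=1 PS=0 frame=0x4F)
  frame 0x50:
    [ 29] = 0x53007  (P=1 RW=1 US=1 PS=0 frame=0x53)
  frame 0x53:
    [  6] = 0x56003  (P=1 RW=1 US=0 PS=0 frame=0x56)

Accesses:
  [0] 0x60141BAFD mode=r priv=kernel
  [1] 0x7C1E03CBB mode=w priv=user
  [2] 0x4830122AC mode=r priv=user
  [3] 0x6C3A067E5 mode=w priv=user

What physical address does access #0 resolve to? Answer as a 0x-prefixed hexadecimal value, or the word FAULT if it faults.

Walk each access:
#0 VA=0x60141BAFD (r,kernel):
  L0: frame=0x33 idx=24 entry=0x37007 [P=1 RW=1 US=1 PS=0]
  L1: frame=0x37 idx=10 entry=0x39007 [P=1 RW=1 US=1 PS=0]
  L2: frame=0x39 idx=27 entry=0x3C007 [P=1 RW=1 US=1 PS=0]
  → PA=0x3CAFD  (3 entries read)
#1 VA=0x7C1E03CBB (w,user):
  L0: frame=0x33 idx=31 entry=0x40007 [P=1 RW=1 US=1 PS=0]
  L1: frame=0x40 idx=15 entry=0x44007 [P=1 RW=1 US=1 PS=0]
  L2: frame=0x44 idx=3 entry=0x48007 [P=1 RW=1 US=1 PS=0]
  → PA=0x48CBB  (3 entries read)
#2 VA=0x4830122AC (r,user):
  L0: frame=0x33 idx=18 entry=0x4A007 [P=1 RW=1 US=1 PS=0]
  L1: frame=0x4A idx=24 entry=0x4E007 [P=1 RW=1 US=1 PS=0]
  L2: frame=0x4E idx=18 entry=0x4F007 [P=1 RW=1 US=1 PS=0]
  → PA=0x4F2AC  (3 entries read)
#3 VA=0x6C3A067E5 (w,user):
  L0: frame=0x33 idx=27 entry=0x50007 [P=1 RW=1 US=1 PS=0]
  L1: frame=0x50 idx=29 entry=0x53007 [P=1 RW=1 US=1 PS=0]
  L2: frame=0x53 idx=6 entry=0x56003 [P=1 RW=1 US=0 PS=0]
  ⇒ fault: PROTECTION_VIOLATION  — 3 lookups

Access #0 PA: 0x3CAFD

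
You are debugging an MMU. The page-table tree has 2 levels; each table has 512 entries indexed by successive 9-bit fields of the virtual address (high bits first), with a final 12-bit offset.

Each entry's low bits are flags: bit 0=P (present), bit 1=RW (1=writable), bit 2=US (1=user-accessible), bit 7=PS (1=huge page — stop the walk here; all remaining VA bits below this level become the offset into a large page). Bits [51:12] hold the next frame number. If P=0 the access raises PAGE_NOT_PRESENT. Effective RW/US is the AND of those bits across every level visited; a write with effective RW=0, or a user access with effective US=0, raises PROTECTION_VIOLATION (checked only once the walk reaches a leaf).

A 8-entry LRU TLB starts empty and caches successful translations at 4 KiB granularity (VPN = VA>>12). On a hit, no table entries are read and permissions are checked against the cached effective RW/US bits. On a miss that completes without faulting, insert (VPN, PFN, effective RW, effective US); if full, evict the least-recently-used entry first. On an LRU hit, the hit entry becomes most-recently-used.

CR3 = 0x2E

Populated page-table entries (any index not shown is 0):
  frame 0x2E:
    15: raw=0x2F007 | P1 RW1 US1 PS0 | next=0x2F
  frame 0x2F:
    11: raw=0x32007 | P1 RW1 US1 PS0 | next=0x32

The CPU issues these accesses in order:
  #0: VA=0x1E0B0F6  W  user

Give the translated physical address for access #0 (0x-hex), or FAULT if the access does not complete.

Trace:
#0 VA=0x1E0B0F6 (w,user):
  L0: frame=0x2E idx=15 entry=0x2F007 [P=1 RW=1 US=1 PS=0]
  L1: frame=0x2F idx=11 entry=0x32007 [P=1 RW=1 US=1 PS=0]
  ⇒ phys 0x320F6  [2 reads]

Access #0 PA: 0x320F6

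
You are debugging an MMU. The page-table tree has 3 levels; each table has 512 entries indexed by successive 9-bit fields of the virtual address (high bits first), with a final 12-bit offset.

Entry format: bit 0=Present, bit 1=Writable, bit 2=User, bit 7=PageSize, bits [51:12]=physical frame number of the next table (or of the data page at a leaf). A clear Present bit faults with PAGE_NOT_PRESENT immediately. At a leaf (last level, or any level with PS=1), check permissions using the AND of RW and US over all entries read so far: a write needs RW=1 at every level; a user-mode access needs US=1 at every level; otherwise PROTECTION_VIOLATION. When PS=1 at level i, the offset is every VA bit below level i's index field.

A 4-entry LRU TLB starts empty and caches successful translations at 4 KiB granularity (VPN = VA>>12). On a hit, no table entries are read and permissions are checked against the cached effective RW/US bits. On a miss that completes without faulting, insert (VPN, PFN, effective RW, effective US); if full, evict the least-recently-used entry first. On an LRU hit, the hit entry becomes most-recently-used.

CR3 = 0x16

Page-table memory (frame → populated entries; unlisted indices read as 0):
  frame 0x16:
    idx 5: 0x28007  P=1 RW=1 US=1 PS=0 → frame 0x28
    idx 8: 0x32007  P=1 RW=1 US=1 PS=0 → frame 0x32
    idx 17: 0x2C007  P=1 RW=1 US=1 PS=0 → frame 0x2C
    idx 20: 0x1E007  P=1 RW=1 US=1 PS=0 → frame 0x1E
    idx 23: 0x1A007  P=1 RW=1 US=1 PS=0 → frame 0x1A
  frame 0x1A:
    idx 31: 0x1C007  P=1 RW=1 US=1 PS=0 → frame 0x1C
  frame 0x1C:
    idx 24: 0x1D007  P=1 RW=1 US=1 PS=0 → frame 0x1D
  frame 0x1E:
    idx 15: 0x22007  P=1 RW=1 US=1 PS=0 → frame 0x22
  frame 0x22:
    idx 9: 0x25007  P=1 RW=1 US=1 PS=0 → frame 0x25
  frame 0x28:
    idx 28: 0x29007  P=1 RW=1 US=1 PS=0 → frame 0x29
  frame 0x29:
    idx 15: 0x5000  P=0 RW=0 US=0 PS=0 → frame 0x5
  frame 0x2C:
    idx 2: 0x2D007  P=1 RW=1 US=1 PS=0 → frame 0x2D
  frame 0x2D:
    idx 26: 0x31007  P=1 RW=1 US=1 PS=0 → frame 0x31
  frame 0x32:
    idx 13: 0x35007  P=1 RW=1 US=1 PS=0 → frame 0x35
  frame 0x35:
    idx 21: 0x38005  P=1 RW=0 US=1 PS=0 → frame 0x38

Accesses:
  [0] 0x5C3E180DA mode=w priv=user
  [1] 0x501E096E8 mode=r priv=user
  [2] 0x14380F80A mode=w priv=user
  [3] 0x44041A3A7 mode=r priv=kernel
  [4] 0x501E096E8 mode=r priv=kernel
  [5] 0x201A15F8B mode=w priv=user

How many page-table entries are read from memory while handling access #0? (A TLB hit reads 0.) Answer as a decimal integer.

Trace:
#0 VA=0x5C3E180DA (w,user):
  [0] read 0x16 idx=23: raw=0x1A007 flags P=1 W=1 U=1 S=0
  [1] read 0x1A idx=31: raw=0x1C007 flags P=1 W=1 U=1 S=0
  [2] read 0x1C idx=24: raw=0x1D007 flags P=1 W=1 U=1 S=0
  ✓ 0x1D0DA  — 3 lookups
#1 VA=0x501E096E8 (r,user):
  [0] read 0x16 idx=20: raw=0x1E007 flags P=1 W=1 U=1 S=0
  [1] read 0x1E idx=15: raw=0x22007 flags P=1 W=1 U=1 S=0
  [2] read 0x22 idx=9: raw=0x25007 flags P=1 W=1 U=1 S=0
  ✓ 0x256E8  — 3 lookups
#2 VA=0x14380F80A (w,user):
  [0] read 0x16 idx=5: raw=0x28007 flags P=1 W=1 U=1 S=0
  [1] read 0x28 idx=28: raw=0x29007 flags P=1 W=1 U=1 S=0
  [2] read 0x29 idx=15: raw=0x5000 flags P=0 W=0 U=0 S=0
  ✗ PAGE_NOT_PRESENT  [3 reads]
#3 VA=0x44041A3A7 (r,kernel):
  [0] read 0x16 idx=17: raw=0x2C007 flags P=1 W=1 U=1 S=0
  [1] read 0x2C idx=2: raw=0x2D007 flags P=1 W=1 U=1 S=0
  [2] read 0x2D idx=26: raw=0x31007 flags P=1 W=1 U=1 S=0
  ✓ 0x313A7  — 3 lookups
#4 VA=0x501E096E8 (r,kernel):
  TLB hit vpn=0x501E09 → PA=0x256E8
#5 VA=0x201A15F8B (w,user):
  [0] read 0x16 idx=8: raw=0x32007 flags P=1 W=1 U=1 S=0
  [1] read 0x32 idx=13: raw=0x35007 flags P=1 W=1 U=1 S=0
  [2] read 0x35 idx=21: raw=0x38005 flags P=1 W=0 U=1 S=0
  ✗ PROTECTION_VIOLATION  [3 reads]

Entries read for #0: 3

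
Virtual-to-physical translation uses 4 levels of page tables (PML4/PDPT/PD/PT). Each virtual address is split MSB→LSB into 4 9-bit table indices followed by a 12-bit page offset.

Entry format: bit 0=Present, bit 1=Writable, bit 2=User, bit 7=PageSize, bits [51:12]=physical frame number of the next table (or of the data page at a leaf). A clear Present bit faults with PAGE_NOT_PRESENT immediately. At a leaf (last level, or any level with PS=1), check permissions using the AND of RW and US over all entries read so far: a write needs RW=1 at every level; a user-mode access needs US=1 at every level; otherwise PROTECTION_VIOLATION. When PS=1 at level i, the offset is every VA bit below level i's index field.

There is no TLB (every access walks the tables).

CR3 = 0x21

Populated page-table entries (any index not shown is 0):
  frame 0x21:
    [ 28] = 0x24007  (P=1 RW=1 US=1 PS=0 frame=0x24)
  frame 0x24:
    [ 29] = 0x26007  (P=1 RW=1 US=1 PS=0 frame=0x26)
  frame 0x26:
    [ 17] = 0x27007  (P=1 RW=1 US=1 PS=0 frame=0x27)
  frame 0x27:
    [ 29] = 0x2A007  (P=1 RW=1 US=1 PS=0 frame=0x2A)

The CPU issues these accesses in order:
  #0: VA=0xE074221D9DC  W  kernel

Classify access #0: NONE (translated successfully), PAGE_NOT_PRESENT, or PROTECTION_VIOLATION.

Trace:
#0 VA=0xE074221D9DC (w,kernel):
  [0] read 0x21 idx=28: raw=0x24007 flags P=1 W=1 U=1 S=0
  [1] read 0x24 idx=29: raw=0x26007 flags P=1 W=1 U=1 S=0
  [2] read 0x26 idx=17: raw=0x27007 flags P=1 W=1 U=1 S=0
  [3] read 0x27 idx=29: raw=0x2A007 flags P=1 W=1 U=1 S=0
  ⇒ phys 0x2A9DC  [4 reads]

Access #0 fault: NONE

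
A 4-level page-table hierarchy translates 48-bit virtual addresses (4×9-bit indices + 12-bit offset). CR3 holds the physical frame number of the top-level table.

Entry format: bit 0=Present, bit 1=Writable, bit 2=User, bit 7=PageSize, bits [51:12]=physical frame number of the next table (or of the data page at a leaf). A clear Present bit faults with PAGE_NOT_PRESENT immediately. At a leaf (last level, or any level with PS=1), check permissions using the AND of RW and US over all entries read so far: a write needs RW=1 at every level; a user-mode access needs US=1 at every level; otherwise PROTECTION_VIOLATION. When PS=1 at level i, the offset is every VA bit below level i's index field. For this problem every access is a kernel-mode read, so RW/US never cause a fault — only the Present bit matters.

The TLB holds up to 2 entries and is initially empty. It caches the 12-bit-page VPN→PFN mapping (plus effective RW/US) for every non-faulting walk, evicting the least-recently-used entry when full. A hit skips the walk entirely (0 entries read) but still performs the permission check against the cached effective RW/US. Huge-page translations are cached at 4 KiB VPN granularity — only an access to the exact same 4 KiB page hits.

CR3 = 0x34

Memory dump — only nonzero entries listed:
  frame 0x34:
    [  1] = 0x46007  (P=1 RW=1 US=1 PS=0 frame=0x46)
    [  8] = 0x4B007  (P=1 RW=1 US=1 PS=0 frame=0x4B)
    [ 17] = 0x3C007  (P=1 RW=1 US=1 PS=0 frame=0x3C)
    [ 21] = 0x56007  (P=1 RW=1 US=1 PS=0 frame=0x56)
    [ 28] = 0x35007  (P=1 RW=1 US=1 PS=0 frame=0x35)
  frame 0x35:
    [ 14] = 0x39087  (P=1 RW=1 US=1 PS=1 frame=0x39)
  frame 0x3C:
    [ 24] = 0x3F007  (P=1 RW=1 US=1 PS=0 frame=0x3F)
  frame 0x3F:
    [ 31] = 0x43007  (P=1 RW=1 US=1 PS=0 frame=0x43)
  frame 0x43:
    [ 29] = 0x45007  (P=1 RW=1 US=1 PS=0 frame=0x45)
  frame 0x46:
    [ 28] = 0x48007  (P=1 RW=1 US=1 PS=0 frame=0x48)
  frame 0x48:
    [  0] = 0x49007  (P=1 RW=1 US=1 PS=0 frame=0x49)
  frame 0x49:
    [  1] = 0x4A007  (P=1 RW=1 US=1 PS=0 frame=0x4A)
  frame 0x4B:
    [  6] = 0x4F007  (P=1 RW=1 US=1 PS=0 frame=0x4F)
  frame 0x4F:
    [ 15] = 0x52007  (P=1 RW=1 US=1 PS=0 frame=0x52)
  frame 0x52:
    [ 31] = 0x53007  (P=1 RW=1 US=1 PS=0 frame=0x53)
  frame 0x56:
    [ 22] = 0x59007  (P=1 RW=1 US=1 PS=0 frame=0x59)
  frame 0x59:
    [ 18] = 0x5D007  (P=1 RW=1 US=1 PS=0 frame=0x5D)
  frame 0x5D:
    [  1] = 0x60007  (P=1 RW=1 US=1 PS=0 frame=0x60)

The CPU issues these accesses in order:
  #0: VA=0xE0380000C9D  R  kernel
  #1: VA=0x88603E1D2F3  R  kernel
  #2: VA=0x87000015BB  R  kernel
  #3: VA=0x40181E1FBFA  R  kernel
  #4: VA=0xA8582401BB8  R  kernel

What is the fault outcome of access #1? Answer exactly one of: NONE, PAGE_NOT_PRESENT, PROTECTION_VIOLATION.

Walk each access:
#0 VA=0xE0380000C9D (r,kernel):
  L0 @0x34[28] → 0x35007  P=1,RW=1,US=1,PS=0
  L1 @0x35[14] → 0x39087  P=1,RW=1,US=1,PS=1
  ⇒ phys 0x39C9D (huge @L1)  [2 reads]
#1 VA=0x88603E1D2F3 (r,kernel):
  L0 @0x34[17] → 0x3C007  P=1,RW=1,US=1,PS=0
  L1 @0x3C[24] → 0x3F007  P=1,RW=1,US=1,PS=0
  L2 @0x3F[31] → 0x43007  P=1,RW=1,US=1,PS=0
  L3 @0x43[29] → 0x45007  P=1,RW=1,US=1,PS=0
  ⇒ phys 0x452F3  [4 reads]
#2 VA=0x87000015BB (r,kernel):
  L0 @0x34[1] → 0x46007  P=1,RW=1,US=1,PS=0
  L1 @0x46[28] → 0x48007  P=1,RW=1,US=1,PS=0
  L2 @0x48[0] → 0x49007  P=1,RW=1,US=1,PS=0
  L3 @0x49[1] → 0x4A007  P=1,RW=1,US=1,PS=0
  ⇒ phys 0x4A5BB  [4 reads]
#3 VA=0x40181E1FBFA (r,kernel):
  L0 @0x34[8] → 0x4B007  P=1,RW=1,US=1,PS=0
  L1 @0x4B[6] → 0x4F007  P=1,RW=1,US=1,PS=0
  L2 @0x4F[15] → 0x52007  P=1,RW=1,US=1,PS=0
  L3 @0x52[31] → 0x53007  P=1,RW=1,US=1,PS=0
  ⇒ phys 0x53BFA  [4 reads]
#4 VA=0xA8582401BB8 (r,kernel):
  L0 @0x34[21] → 0x56007  P=1,RW=1,US=1,PS=0
  L1 @0x56[22] → 0x59007  P=1,RW=1,US=1,PS=0
  L2 @0x59[18] → 0x5D007  P=1,RW=1,US=1,PS=0
  L3 @0x5D[1] → 0x60007  P=1,RW=1,US=1,PS=0
  ⇒ phys 0x60BB8  [4 reads]

Access #1 fault: NONE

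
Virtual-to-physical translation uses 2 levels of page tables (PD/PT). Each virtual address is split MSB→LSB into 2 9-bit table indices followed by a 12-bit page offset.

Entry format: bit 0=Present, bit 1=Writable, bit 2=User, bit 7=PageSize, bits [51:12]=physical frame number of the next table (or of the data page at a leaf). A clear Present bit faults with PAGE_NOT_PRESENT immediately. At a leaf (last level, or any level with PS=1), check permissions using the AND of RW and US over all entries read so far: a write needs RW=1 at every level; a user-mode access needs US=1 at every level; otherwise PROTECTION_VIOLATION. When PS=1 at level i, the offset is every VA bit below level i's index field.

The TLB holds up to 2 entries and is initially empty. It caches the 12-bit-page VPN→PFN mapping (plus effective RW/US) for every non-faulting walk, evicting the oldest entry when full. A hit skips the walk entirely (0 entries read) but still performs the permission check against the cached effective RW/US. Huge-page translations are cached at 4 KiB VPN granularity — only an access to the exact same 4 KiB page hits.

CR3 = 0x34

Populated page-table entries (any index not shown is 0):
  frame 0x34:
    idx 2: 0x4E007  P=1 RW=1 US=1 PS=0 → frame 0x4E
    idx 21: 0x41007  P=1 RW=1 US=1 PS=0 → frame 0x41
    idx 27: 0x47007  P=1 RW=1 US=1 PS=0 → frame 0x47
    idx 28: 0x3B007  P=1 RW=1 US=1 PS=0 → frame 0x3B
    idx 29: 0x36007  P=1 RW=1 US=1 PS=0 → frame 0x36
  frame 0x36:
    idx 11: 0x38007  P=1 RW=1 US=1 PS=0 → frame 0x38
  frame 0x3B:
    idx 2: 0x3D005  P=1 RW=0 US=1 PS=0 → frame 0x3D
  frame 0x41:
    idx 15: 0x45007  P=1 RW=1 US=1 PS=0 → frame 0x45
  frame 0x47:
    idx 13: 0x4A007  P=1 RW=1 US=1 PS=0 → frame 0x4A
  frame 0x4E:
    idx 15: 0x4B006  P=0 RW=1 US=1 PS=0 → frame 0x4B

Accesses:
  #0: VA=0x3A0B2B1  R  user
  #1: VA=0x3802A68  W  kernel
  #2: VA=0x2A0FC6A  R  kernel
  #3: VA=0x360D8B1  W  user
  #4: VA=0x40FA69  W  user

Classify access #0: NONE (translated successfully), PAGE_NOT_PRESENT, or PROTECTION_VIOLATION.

Trace:
#0 VA=0x3A0B2B1 (r,user):
  lvl0: tbl 0x34, slot 29 ⇒ 0x36007 (P1/RW1/US1/PS0)
  lvl1: tbl 0x36, slot 11 ⇒ 0x38007 (P1/RW1/US1/PS0)
  → PA=0x382B1  (2 entries read)
#1 VA=0x3802A68 (w,kernel):
  lvl0: tbl 0x34, slot 28 ⇒ 0x3B007 (P1/RW1/US1/PS0)
  lvl1: tbl 0x3B, slot 2 ⇒ 0x3D005 (P1/RW0/US1/PS0)
  → PROTECTION_VIOLATION  (2 entries read)
#2 VA=0x2A0FC6A (r,kernel):
  lvl0: tbl 0x34, slot 21 ⇒ 0x41007 (P1/RW1/US1/PS0)
  lvl1: tbl 0x41, slot 15 ⇒ 0x45007 (P1/RW1/US1/PS0)
  → PA=0x45C6A  (2 entries read)
#3 VA=0x360D8B1 (w,user):
  lvl0: tbl 0x34, slot 27 ⇒ 0x47007 (P1/RW1/US1/PS0)
  lvl1: tbl 0x47, slot 13 ⇒ 0x4A007 (P1/RW1/US1/PS0)
  → PA=0x4A8B1  (2 entries read)
#4 VA=0x40FA69 (w,user):
  lvl0: tbl 0x34, slot 2 ⇒ 0x4E007 (P1/RW1/US1/PS0)
  lvl1: tbl 0x4E, slot 15 ⇒ 0x4B006 (P0/RW1/US1/PS0)
  → PAGE_NOT_PRESENT  (2 entries read)

Access #0 fault: NONE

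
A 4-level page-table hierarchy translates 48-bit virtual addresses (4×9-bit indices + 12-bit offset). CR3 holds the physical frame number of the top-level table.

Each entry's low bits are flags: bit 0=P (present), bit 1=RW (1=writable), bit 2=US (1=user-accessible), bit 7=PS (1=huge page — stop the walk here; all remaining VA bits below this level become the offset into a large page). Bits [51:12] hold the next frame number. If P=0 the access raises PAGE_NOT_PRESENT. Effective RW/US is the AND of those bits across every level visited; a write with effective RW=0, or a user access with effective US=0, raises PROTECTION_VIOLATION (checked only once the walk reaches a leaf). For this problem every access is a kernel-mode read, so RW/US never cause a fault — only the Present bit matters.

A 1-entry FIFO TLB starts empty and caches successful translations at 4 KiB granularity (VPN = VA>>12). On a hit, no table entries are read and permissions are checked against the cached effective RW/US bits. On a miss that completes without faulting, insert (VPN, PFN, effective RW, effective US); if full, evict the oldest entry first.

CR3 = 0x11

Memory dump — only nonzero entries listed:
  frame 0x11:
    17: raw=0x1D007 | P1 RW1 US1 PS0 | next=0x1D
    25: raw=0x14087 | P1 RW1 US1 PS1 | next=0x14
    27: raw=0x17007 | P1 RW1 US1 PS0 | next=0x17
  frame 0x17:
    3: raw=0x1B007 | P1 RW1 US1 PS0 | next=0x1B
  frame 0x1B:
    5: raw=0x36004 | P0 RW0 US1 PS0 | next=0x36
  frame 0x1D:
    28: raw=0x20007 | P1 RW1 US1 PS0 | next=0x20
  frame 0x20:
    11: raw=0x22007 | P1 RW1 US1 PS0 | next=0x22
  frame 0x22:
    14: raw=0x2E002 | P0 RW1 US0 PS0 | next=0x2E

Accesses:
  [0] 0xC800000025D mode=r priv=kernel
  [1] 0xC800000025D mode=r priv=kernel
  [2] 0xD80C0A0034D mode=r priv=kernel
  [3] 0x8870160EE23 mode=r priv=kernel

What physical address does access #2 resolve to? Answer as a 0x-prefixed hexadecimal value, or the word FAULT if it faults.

Per-access translation:
#0 VA=0xC800000025D (r,kernel):
  L0: frame=0x11 idx=25 entry=0x14087 [P=1 RW=1 US=1 PS=1]
  → PA=0x1425D (huge @L0)  (1 entries read)
#1 VA=0xC800000025D (r,kernel):
  TLB hit vpn=0xC8000000 → PA=0x1425D
#2 VA=0xD80C0A0034D (r,kernel):
  L0: frame=0x11 idx=27 entry=0x17007 [P=1 RW=1 US=1 PS=0]
  L1: frame=0x17 idx=3 entry=0x1B007 [P=1 RW=1 US=1 PS=0]
  L2: frame=0x1B idx=5 entry=0x36004 [P=0 RW=0 US=1 PS=0]
  → PAGE_NOT_PRESENT  (3 entries read)
#3 VA=0x8870160EE23 (r,kernel):
  L0: frame=0x11 idx=17 entry=0x1D007 [P=1 RW=1 US=1 PS=0]
  L1: frame=0x1D idx=28 entry=0x20007 [P=1 RW=1 US=1 PS=0]
  L2: frame=0x20 idx=11 entry=0x22007 [P=1 RW=1 US=1 PS=0]
  L3: frame=0x22 idx=14 entry=0x2E002 [P=0 RW=1 US=0 PS=0]
  → PAGE_NOT_PRESENT  (4 entries read)

Access #2 PA: FAULT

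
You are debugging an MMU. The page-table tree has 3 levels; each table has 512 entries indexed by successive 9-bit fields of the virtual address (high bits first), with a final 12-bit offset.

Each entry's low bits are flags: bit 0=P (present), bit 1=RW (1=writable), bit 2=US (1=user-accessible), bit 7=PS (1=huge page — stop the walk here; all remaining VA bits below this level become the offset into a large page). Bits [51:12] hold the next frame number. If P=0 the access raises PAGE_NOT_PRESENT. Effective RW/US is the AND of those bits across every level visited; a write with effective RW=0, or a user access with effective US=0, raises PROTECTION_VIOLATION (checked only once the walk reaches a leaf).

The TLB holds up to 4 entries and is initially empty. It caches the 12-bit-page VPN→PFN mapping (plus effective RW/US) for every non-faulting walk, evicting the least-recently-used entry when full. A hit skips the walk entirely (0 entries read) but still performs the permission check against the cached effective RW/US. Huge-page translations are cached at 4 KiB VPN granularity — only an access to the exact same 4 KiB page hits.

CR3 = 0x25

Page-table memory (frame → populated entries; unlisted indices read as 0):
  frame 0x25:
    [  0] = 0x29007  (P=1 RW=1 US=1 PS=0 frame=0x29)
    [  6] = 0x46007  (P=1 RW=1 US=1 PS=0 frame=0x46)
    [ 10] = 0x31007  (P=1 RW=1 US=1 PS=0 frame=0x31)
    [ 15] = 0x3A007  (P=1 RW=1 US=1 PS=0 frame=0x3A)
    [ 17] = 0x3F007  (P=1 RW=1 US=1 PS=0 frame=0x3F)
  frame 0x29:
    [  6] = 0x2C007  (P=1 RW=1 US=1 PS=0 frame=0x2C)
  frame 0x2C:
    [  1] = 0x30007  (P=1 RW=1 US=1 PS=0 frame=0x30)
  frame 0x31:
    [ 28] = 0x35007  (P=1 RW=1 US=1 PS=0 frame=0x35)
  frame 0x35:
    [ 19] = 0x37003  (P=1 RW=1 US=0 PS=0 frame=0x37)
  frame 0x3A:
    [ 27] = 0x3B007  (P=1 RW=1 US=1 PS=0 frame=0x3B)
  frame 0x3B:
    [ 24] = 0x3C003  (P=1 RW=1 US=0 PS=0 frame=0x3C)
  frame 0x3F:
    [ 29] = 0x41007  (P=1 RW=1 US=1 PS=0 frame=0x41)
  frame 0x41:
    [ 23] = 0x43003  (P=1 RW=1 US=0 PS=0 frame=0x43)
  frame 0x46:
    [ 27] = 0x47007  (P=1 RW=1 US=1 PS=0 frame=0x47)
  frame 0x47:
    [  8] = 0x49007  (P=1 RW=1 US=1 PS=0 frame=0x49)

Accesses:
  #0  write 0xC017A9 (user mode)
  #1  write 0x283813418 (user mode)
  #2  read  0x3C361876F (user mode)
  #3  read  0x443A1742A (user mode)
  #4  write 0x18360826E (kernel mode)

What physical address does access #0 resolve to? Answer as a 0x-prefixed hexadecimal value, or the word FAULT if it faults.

Walk each access:
#0 VA=0xC017A9 (w,user):
  [0] read 0x25 idx=0: raw=0x29007 flags P=1 W=1 U=1 S=0
  [1] read 0x29 idx=6: raw=0x2C007 flags P=1 W=1 U=1 S=0
  [2] read 0x2C idx=1: raw=0x30007 flags P=1 W=1 U=1 S=0
  ⇒ phys 0x307A9  [3 reads]
#1 VA=0x283813418 (w,user):
  [0] read 0x25 idx=10: raw=0x31007 flags P=1 W=1 U=1 S=0
  [1] read 0x31 idx=28: raw=0x35007 flags P=1 W=1 U=1 S=0
  [2] read 0x35 idx=19: raw=0x37003 flags P=1 W=1 U=0 S=0
  ⇒ fault: PROTECTION_VIOLATION  — 3 lookups
#2 VA=0x3C361876F (r,user):
  [0] read 0x25 idx=15: raw=0x3A007 flags P=1 W=1 U=1 S=0
  [1] read 0x3A idx=27: raw=0x3B007 flags P=1 W=1 U=1 S=0
  [2] read 0x3B idx=24: raw=0x3C003 flags P=1 W=1 U=0 S=0
  ⇒ fault: PROTECTION_VIOLATION  — 3 lookups
#3 VA=0x443A1742A (r,user):
  [0] read 0x25 idx=17: raw=0x3F007 flags P=1 W=1 U=1 S=0
  [1] read 0x3F idx=29: raw=0x41007 flags P=1 W=1 U=1 S=0
  [2] read 0x41 idx=23: raw=0x43003 flags P=1 W=1 U=0 S=0
  ⇒ fault: PROTECTION_VIOLATION  — 3 lookups
#4 VA=0x18360826E (w,kernel):
  [0] read 0x25 idx=6: raw=0x46007 flags P=1 W=1 U=1 S=0
  [1] read 0x46 idx=27: raw=0x47007 flags P=1 W=1 U=1 S=0
  [2] read 0x47 idx=8: raw=0x49007 flags P=1 W=1 U=1 S=0
  ⇒ phys 0x4926E  [3 reads]

Access #0 PA: 0x307A9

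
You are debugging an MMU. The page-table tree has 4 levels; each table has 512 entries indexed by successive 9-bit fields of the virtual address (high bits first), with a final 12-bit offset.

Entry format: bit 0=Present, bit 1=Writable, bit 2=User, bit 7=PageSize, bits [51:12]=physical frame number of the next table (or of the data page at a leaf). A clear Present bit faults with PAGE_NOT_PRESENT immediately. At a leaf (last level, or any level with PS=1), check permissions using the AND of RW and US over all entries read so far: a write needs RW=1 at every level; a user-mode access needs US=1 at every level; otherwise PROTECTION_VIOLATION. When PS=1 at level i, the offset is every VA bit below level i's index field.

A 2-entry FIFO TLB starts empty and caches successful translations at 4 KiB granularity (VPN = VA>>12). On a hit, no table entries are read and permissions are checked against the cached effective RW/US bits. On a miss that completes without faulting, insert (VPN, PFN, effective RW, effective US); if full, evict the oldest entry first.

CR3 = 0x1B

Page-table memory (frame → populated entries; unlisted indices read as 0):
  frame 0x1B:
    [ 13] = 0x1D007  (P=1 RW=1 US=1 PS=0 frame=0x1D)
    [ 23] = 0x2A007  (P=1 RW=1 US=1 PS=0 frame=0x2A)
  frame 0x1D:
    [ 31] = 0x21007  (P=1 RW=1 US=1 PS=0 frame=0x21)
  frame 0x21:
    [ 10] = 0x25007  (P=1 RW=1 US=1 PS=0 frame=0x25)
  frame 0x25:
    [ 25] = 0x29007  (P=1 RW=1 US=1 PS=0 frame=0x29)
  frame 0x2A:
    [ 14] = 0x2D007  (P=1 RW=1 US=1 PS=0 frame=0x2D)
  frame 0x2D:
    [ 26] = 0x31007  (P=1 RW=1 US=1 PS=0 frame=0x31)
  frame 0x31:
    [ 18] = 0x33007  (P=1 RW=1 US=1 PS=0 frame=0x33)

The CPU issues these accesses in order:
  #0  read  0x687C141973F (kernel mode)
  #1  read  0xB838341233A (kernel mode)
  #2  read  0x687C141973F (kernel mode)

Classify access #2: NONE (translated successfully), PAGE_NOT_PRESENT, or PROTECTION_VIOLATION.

Per-access translation:
#0 VA=0x687C141973F (r,kernel):
  lvl0: tbl 0x1B, slot 13 ⇒ 0x1D007 (P1/RW1/US1/PS0)
  lvl1: tbl 0x1D, slot 31 ⇒ 0x21007 (P1/RW1/US1/PS0)
  lvl2: tbl 0x21, slot 10 ⇒ 0x25007 (P1/RW1/US1/PS0)
  lvl3: tbl 0x25, slot 25 ⇒ 0x29007 (P1/RW1/US1/PS0)
  ✓ 0x2973F  — 4 lookups
#1 VA=0xB838341233A (r,kernel):
  lvl0: tbl 0x1B, slot 23 ⇒ 0x2A007 (P1/RW1/US1/PS0)
  lvl1: tbl 0x2A, slot 14 ⇒ 0x2D007 (P1/RW1/US1/PS0)
  lvl2: tbl 0x2D, slot 26 ⇒ 0x31007 (P1/RW1/US1/PS0)
  lvl3: tbl 0x31, slot 18 ⇒ 0x33007 (P1/RW1/US1/PS0)
  ✓ 0x3333A  — 4 lookups
#2 VA=0x687C141973F (r,kernel):
  TLB hit vpn=0x687C1419 → PA=0x2973F

Access #2 fault: NONE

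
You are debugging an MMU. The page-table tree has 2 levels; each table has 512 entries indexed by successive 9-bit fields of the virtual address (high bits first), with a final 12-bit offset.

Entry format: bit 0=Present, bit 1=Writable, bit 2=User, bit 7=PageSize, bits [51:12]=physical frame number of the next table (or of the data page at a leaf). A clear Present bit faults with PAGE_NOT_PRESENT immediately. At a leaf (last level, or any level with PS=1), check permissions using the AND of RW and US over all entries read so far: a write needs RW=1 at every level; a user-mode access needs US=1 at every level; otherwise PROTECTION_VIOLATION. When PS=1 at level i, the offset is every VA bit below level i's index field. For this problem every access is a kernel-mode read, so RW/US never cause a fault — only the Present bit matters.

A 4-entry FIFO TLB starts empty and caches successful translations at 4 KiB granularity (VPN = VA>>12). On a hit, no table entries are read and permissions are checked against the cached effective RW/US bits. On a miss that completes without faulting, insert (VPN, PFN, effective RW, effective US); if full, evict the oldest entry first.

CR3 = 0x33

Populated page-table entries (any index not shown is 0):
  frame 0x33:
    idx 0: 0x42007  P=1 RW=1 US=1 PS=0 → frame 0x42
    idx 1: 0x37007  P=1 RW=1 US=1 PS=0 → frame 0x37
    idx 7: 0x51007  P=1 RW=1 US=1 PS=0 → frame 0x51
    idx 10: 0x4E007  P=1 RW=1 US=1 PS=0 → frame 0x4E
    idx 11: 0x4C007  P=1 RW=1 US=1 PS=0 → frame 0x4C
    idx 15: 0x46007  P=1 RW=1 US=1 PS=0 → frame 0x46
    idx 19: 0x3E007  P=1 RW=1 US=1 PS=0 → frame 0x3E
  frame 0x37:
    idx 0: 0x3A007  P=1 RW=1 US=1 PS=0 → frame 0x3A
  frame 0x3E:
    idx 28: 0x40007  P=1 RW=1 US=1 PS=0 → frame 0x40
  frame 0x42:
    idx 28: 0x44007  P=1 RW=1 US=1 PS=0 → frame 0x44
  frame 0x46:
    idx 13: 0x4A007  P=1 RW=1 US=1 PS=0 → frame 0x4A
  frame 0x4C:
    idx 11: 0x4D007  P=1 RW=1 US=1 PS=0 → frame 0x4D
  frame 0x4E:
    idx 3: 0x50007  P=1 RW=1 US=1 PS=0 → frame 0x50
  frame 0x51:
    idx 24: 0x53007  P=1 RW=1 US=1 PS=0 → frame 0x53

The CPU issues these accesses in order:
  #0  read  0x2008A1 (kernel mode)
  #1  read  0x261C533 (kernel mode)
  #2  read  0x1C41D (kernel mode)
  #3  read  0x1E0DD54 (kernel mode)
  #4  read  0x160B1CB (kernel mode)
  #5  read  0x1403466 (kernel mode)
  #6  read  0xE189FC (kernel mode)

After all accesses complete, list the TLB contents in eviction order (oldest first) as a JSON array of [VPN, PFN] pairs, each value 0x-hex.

Per-access translation:
#0 VA=0x2008A1 (r,kernel):
  lvl0: tbl 0x33, slot 1 ⇒ 0x37007 (P1/RW1/US1/PS0)
  lvl1: tbl 0x37, slot 0 ⇒ 0x3A007 (P1/RW1/US1/PS0)
  ✓ 0x3A8A1  — 2 lookups
#1 VA=0x261C533 (r,kernel):
  lvl0: tbl 0x33, slot 19 ⇒ 0x3E007 (P1/RW1/US1/PS0)
  lvl1: tbl 0x3E, slot 28 ⇒ 0x40007 (P1/RW1/US1/PS0)
  ✓ 0x40533  — 2 lookups
#2 VA=0x1C41D (r,kernel):
  lvl0: tbl 0x33, slot 0 ⇒ 0x42007 (P1/RW1/US1/PS0)
  lvl1: tbl 0x42, slot 28 ⇒ 0x44007 (P1/RW1/US1/PS0)
  ✓ 0x4441D  — 2 lookups
#3 VA=0x1E0DD54 (r,kernel):
  lvl0: tbl 0x33, slot 15 ⇒ 0x46007 (P1/RW1/US1/PS0)
  lvl1: tbl 0x46, slot 13 ⇒ 0x4A007 (P1/RW1/US1/PS0)
  ✓ 0x4AD54  — 2 lookups
#4 VA=0x160B1CB (r,kernel):
  lvl0: tbl 0x33, slot 11 ⇒ 0x4C007 (P1/RW1/US1/PS0)
  lvl1: tbl 0x4C, slot 11 ⇒ 0x4D007 (P1/RW1/US1/PS0)
  ✓ 0x4D1CB  — 2 lookups
#5 VA=0x1403466 (r,kernel):
  lvl0: tbl 0x33, slot 10 ⇒ 0x4E007 (P1/RW1/US1/PS0)
  lvl1: tbl 0x4E, slot 3 ⇒ 0x50007 (P1/RW1/US1/PS0)
  ✓ 0x50466  — 2 lookups
#6 VA=0xE189FC (r,kernel):
  lvl0: tbl 0x33, slot 7 ⇒ 0x51007 (P1/RW1/US1/PS0)
  lvl1: tbl 0x51, slot 24 ⇒ 0x53007 (P1/RW1/US1/PS0)
  ✓ 0x539FC  — 2 lookups

TLB: [["0x1E0D", "0x4A"], ["0x160B", "0x4D"], ["0x1403", "0x50"], ["0xE18", "0x53"]]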